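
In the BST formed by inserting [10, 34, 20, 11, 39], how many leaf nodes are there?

Tree built from: [10, 34, 20, 11, 39]
Tree (level-order array): [10, None, 34, 20, 39, 11]
Rule: A leaf has 0 children.
Per-node child counts:
  node 10: 1 child(ren)
  node 34: 2 child(ren)
  node 20: 1 child(ren)
  node 11: 0 child(ren)
  node 39: 0 child(ren)
Matching nodes: [11, 39]
Count of leaf nodes: 2


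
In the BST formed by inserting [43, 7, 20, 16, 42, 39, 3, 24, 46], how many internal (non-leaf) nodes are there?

Tree built from: [43, 7, 20, 16, 42, 39, 3, 24, 46]
Tree (level-order array): [43, 7, 46, 3, 20, None, None, None, None, 16, 42, None, None, 39, None, 24]
Rule: An internal node has at least one child.
Per-node child counts:
  node 43: 2 child(ren)
  node 7: 2 child(ren)
  node 3: 0 child(ren)
  node 20: 2 child(ren)
  node 16: 0 child(ren)
  node 42: 1 child(ren)
  node 39: 1 child(ren)
  node 24: 0 child(ren)
  node 46: 0 child(ren)
Matching nodes: [43, 7, 20, 42, 39]
Count of internal (non-leaf) nodes: 5


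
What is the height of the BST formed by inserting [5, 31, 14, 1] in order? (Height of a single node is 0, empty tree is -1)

Insertion order: [5, 31, 14, 1]
Tree (level-order array): [5, 1, 31, None, None, 14]
Compute height bottom-up (empty subtree = -1):
  height(1) = 1 + max(-1, -1) = 0
  height(14) = 1 + max(-1, -1) = 0
  height(31) = 1 + max(0, -1) = 1
  height(5) = 1 + max(0, 1) = 2
Height = 2


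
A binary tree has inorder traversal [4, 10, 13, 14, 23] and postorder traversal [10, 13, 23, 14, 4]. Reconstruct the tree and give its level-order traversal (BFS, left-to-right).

Inorder:   [4, 10, 13, 14, 23]
Postorder: [10, 13, 23, 14, 4]
Algorithm: postorder visits root last, so walk postorder right-to-left;
each value is the root of the current inorder slice — split it at that
value, recurse on the right subtree first, then the left.
Recursive splits:
  root=4; inorder splits into left=[], right=[10, 13, 14, 23]
  root=14; inorder splits into left=[10, 13], right=[23]
  root=23; inorder splits into left=[], right=[]
  root=13; inorder splits into left=[10], right=[]
  root=10; inorder splits into left=[], right=[]
Reconstructed level-order: [4, 14, 13, 23, 10]


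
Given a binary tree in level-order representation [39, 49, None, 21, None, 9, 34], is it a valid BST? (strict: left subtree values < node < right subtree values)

Level-order array: [39, 49, None, 21, None, 9, 34]
Validate using subtree bounds (lo, hi): at each node, require lo < value < hi,
then recurse left with hi=value and right with lo=value.
Preorder trace (stopping at first violation):
  at node 39 with bounds (-inf, +inf): OK
  at node 49 with bounds (-inf, 39): VIOLATION
Node 49 violates its bound: not (-inf < 49 < 39).
Result: Not a valid BST


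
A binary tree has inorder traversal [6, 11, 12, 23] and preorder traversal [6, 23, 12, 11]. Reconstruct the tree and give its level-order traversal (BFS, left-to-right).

Inorder:  [6, 11, 12, 23]
Preorder: [6, 23, 12, 11]
Algorithm: preorder visits root first, so consume preorder in order;
for each root, split the current inorder slice at that value into
left-subtree inorder and right-subtree inorder, then recurse.
Recursive splits:
  root=6; inorder splits into left=[], right=[11, 12, 23]
  root=23; inorder splits into left=[11, 12], right=[]
  root=12; inorder splits into left=[11], right=[]
  root=11; inorder splits into left=[], right=[]
Reconstructed level-order: [6, 23, 12, 11]


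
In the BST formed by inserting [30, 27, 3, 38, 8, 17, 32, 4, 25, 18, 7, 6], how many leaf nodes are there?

Tree built from: [30, 27, 3, 38, 8, 17, 32, 4, 25, 18, 7, 6]
Tree (level-order array): [30, 27, 38, 3, None, 32, None, None, 8, None, None, 4, 17, None, 7, None, 25, 6, None, 18]
Rule: A leaf has 0 children.
Per-node child counts:
  node 30: 2 child(ren)
  node 27: 1 child(ren)
  node 3: 1 child(ren)
  node 8: 2 child(ren)
  node 4: 1 child(ren)
  node 7: 1 child(ren)
  node 6: 0 child(ren)
  node 17: 1 child(ren)
  node 25: 1 child(ren)
  node 18: 0 child(ren)
  node 38: 1 child(ren)
  node 32: 0 child(ren)
Matching nodes: [6, 18, 32]
Count of leaf nodes: 3


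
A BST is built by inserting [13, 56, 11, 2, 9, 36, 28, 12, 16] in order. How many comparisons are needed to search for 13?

Search path for 13: 13
Found: True
Comparisons: 1


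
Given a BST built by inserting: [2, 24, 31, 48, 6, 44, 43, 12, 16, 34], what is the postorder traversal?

Tree insertion order: [2, 24, 31, 48, 6, 44, 43, 12, 16, 34]
Tree (level-order array): [2, None, 24, 6, 31, None, 12, None, 48, None, 16, 44, None, None, None, 43, None, 34]
Postorder traversal: [16, 12, 6, 34, 43, 44, 48, 31, 24, 2]


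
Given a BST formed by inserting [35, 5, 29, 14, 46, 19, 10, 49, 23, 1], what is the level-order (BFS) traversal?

Tree insertion order: [35, 5, 29, 14, 46, 19, 10, 49, 23, 1]
Tree (level-order array): [35, 5, 46, 1, 29, None, 49, None, None, 14, None, None, None, 10, 19, None, None, None, 23]
BFS from the root, enqueuing left then right child of each popped node:
  queue [35] -> pop 35, enqueue [5, 46], visited so far: [35]
  queue [5, 46] -> pop 5, enqueue [1, 29], visited so far: [35, 5]
  queue [46, 1, 29] -> pop 46, enqueue [49], visited so far: [35, 5, 46]
  queue [1, 29, 49] -> pop 1, enqueue [none], visited so far: [35, 5, 46, 1]
  queue [29, 49] -> pop 29, enqueue [14], visited so far: [35, 5, 46, 1, 29]
  queue [49, 14] -> pop 49, enqueue [none], visited so far: [35, 5, 46, 1, 29, 49]
  queue [14] -> pop 14, enqueue [10, 19], visited so far: [35, 5, 46, 1, 29, 49, 14]
  queue [10, 19] -> pop 10, enqueue [none], visited so far: [35, 5, 46, 1, 29, 49, 14, 10]
  queue [19] -> pop 19, enqueue [23], visited so far: [35, 5, 46, 1, 29, 49, 14, 10, 19]
  queue [23] -> pop 23, enqueue [none], visited so far: [35, 5, 46, 1, 29, 49, 14, 10, 19, 23]
Result: [35, 5, 46, 1, 29, 49, 14, 10, 19, 23]


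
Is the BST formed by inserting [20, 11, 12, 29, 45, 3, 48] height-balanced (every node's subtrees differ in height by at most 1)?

Tree (level-order array): [20, 11, 29, 3, 12, None, 45, None, None, None, None, None, 48]
Definition: a tree is height-balanced if, at every node, |h(left) - h(right)| <= 1 (empty subtree has height -1).
Bottom-up per-node check:
  node 3: h_left=-1, h_right=-1, diff=0 [OK], height=0
  node 12: h_left=-1, h_right=-1, diff=0 [OK], height=0
  node 11: h_left=0, h_right=0, diff=0 [OK], height=1
  node 48: h_left=-1, h_right=-1, diff=0 [OK], height=0
  node 45: h_left=-1, h_right=0, diff=1 [OK], height=1
  node 29: h_left=-1, h_right=1, diff=2 [FAIL (|-1-1|=2 > 1)], height=2
  node 20: h_left=1, h_right=2, diff=1 [OK], height=3
Node 29 violates the condition: |-1 - 1| = 2 > 1.
Result: Not balanced


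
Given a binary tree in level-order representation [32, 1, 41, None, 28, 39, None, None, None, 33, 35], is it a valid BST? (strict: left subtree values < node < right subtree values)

Level-order array: [32, 1, 41, None, 28, 39, None, None, None, 33, 35]
Validate using subtree bounds (lo, hi): at each node, require lo < value < hi,
then recurse left with hi=value and right with lo=value.
Preorder trace (stopping at first violation):
  at node 32 with bounds (-inf, +inf): OK
  at node 1 with bounds (-inf, 32): OK
  at node 28 with bounds (1, 32): OK
  at node 41 with bounds (32, +inf): OK
  at node 39 with bounds (32, 41): OK
  at node 33 with bounds (32, 39): OK
  at node 35 with bounds (39, 41): VIOLATION
Node 35 violates its bound: not (39 < 35 < 41).
Result: Not a valid BST


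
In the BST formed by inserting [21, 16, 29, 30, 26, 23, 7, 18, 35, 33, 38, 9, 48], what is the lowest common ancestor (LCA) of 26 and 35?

Tree insertion order: [21, 16, 29, 30, 26, 23, 7, 18, 35, 33, 38, 9, 48]
Tree (level-order array): [21, 16, 29, 7, 18, 26, 30, None, 9, None, None, 23, None, None, 35, None, None, None, None, 33, 38, None, None, None, 48]
In a BST, the LCA of p=26, q=35 is the first node v on the
root-to-leaf path with p <= v <= q (go left if both < v, right if both > v).
Walk from root:
  at 21: both 26 and 35 > 21, go right
  at 29: 26 <= 29 <= 35, this is the LCA
LCA = 29


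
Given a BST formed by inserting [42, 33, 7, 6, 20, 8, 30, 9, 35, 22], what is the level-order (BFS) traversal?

Tree insertion order: [42, 33, 7, 6, 20, 8, 30, 9, 35, 22]
Tree (level-order array): [42, 33, None, 7, 35, 6, 20, None, None, None, None, 8, 30, None, 9, 22]
BFS from the root, enqueuing left then right child of each popped node:
  queue [42] -> pop 42, enqueue [33], visited so far: [42]
  queue [33] -> pop 33, enqueue [7, 35], visited so far: [42, 33]
  queue [7, 35] -> pop 7, enqueue [6, 20], visited so far: [42, 33, 7]
  queue [35, 6, 20] -> pop 35, enqueue [none], visited so far: [42, 33, 7, 35]
  queue [6, 20] -> pop 6, enqueue [none], visited so far: [42, 33, 7, 35, 6]
  queue [20] -> pop 20, enqueue [8, 30], visited so far: [42, 33, 7, 35, 6, 20]
  queue [8, 30] -> pop 8, enqueue [9], visited so far: [42, 33, 7, 35, 6, 20, 8]
  queue [30, 9] -> pop 30, enqueue [22], visited so far: [42, 33, 7, 35, 6, 20, 8, 30]
  queue [9, 22] -> pop 9, enqueue [none], visited so far: [42, 33, 7, 35, 6, 20, 8, 30, 9]
  queue [22] -> pop 22, enqueue [none], visited so far: [42, 33, 7, 35, 6, 20, 8, 30, 9, 22]
Result: [42, 33, 7, 35, 6, 20, 8, 30, 9, 22]


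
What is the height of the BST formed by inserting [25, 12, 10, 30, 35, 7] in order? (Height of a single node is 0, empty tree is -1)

Insertion order: [25, 12, 10, 30, 35, 7]
Tree (level-order array): [25, 12, 30, 10, None, None, 35, 7]
Compute height bottom-up (empty subtree = -1):
  height(7) = 1 + max(-1, -1) = 0
  height(10) = 1 + max(0, -1) = 1
  height(12) = 1 + max(1, -1) = 2
  height(35) = 1 + max(-1, -1) = 0
  height(30) = 1 + max(-1, 0) = 1
  height(25) = 1 + max(2, 1) = 3
Height = 3


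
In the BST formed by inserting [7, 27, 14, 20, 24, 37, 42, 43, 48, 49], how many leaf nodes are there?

Tree built from: [7, 27, 14, 20, 24, 37, 42, 43, 48, 49]
Tree (level-order array): [7, None, 27, 14, 37, None, 20, None, 42, None, 24, None, 43, None, None, None, 48, None, 49]
Rule: A leaf has 0 children.
Per-node child counts:
  node 7: 1 child(ren)
  node 27: 2 child(ren)
  node 14: 1 child(ren)
  node 20: 1 child(ren)
  node 24: 0 child(ren)
  node 37: 1 child(ren)
  node 42: 1 child(ren)
  node 43: 1 child(ren)
  node 48: 1 child(ren)
  node 49: 0 child(ren)
Matching nodes: [24, 49]
Count of leaf nodes: 2


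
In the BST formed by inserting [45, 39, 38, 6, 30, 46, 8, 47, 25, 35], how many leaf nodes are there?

Tree built from: [45, 39, 38, 6, 30, 46, 8, 47, 25, 35]
Tree (level-order array): [45, 39, 46, 38, None, None, 47, 6, None, None, None, None, 30, 8, 35, None, 25]
Rule: A leaf has 0 children.
Per-node child counts:
  node 45: 2 child(ren)
  node 39: 1 child(ren)
  node 38: 1 child(ren)
  node 6: 1 child(ren)
  node 30: 2 child(ren)
  node 8: 1 child(ren)
  node 25: 0 child(ren)
  node 35: 0 child(ren)
  node 46: 1 child(ren)
  node 47: 0 child(ren)
Matching nodes: [25, 35, 47]
Count of leaf nodes: 3


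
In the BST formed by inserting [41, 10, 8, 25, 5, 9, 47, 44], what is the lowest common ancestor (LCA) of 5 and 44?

Tree insertion order: [41, 10, 8, 25, 5, 9, 47, 44]
Tree (level-order array): [41, 10, 47, 8, 25, 44, None, 5, 9]
In a BST, the LCA of p=5, q=44 is the first node v on the
root-to-leaf path with p <= v <= q (go left if both < v, right if both > v).
Walk from root:
  at 41: 5 <= 41 <= 44, this is the LCA
LCA = 41


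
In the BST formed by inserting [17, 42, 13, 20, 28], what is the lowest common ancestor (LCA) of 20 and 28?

Tree insertion order: [17, 42, 13, 20, 28]
Tree (level-order array): [17, 13, 42, None, None, 20, None, None, 28]
In a BST, the LCA of p=20, q=28 is the first node v on the
root-to-leaf path with p <= v <= q (go left if both < v, right if both > v).
Walk from root:
  at 17: both 20 and 28 > 17, go right
  at 42: both 20 and 28 < 42, go left
  at 20: 20 <= 20 <= 28, this is the LCA
LCA = 20


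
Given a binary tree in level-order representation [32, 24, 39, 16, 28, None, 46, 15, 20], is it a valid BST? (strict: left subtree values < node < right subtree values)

Level-order array: [32, 24, 39, 16, 28, None, 46, 15, 20]
Validate using subtree bounds (lo, hi): at each node, require lo < value < hi,
then recurse left with hi=value and right with lo=value.
Preorder trace (stopping at first violation):
  at node 32 with bounds (-inf, +inf): OK
  at node 24 with bounds (-inf, 32): OK
  at node 16 with bounds (-inf, 24): OK
  at node 15 with bounds (-inf, 16): OK
  at node 20 with bounds (16, 24): OK
  at node 28 with bounds (24, 32): OK
  at node 39 with bounds (32, +inf): OK
  at node 46 with bounds (39, +inf): OK
No violation found at any node.
Result: Valid BST


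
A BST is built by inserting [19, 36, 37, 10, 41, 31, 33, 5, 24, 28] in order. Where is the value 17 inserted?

Starting tree (level order): [19, 10, 36, 5, None, 31, 37, None, None, 24, 33, None, 41, None, 28]
Insertion path: 19 -> 10
Result: insert 17 as right child of 10
Final tree (level order): [19, 10, 36, 5, 17, 31, 37, None, None, None, None, 24, 33, None, 41, None, 28]


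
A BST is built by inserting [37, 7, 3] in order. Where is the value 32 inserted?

Starting tree (level order): [37, 7, None, 3]
Insertion path: 37 -> 7
Result: insert 32 as right child of 7
Final tree (level order): [37, 7, None, 3, 32]


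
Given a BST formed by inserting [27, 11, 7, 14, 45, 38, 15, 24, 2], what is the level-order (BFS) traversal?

Tree insertion order: [27, 11, 7, 14, 45, 38, 15, 24, 2]
Tree (level-order array): [27, 11, 45, 7, 14, 38, None, 2, None, None, 15, None, None, None, None, None, 24]
BFS from the root, enqueuing left then right child of each popped node:
  queue [27] -> pop 27, enqueue [11, 45], visited so far: [27]
  queue [11, 45] -> pop 11, enqueue [7, 14], visited so far: [27, 11]
  queue [45, 7, 14] -> pop 45, enqueue [38], visited so far: [27, 11, 45]
  queue [7, 14, 38] -> pop 7, enqueue [2], visited so far: [27, 11, 45, 7]
  queue [14, 38, 2] -> pop 14, enqueue [15], visited so far: [27, 11, 45, 7, 14]
  queue [38, 2, 15] -> pop 38, enqueue [none], visited so far: [27, 11, 45, 7, 14, 38]
  queue [2, 15] -> pop 2, enqueue [none], visited so far: [27, 11, 45, 7, 14, 38, 2]
  queue [15] -> pop 15, enqueue [24], visited so far: [27, 11, 45, 7, 14, 38, 2, 15]
  queue [24] -> pop 24, enqueue [none], visited so far: [27, 11, 45, 7, 14, 38, 2, 15, 24]
Result: [27, 11, 45, 7, 14, 38, 2, 15, 24]


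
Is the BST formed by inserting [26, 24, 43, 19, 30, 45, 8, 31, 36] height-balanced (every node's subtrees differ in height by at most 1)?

Tree (level-order array): [26, 24, 43, 19, None, 30, 45, 8, None, None, 31, None, None, None, None, None, 36]
Definition: a tree is height-balanced if, at every node, |h(left) - h(right)| <= 1 (empty subtree has height -1).
Bottom-up per-node check:
  node 8: h_left=-1, h_right=-1, diff=0 [OK], height=0
  node 19: h_left=0, h_right=-1, diff=1 [OK], height=1
  node 24: h_left=1, h_right=-1, diff=2 [FAIL (|1--1|=2 > 1)], height=2
  node 36: h_left=-1, h_right=-1, diff=0 [OK], height=0
  node 31: h_left=-1, h_right=0, diff=1 [OK], height=1
  node 30: h_left=-1, h_right=1, diff=2 [FAIL (|-1-1|=2 > 1)], height=2
  node 45: h_left=-1, h_right=-1, diff=0 [OK], height=0
  node 43: h_left=2, h_right=0, diff=2 [FAIL (|2-0|=2 > 1)], height=3
  node 26: h_left=2, h_right=3, diff=1 [OK], height=4
Node 24 violates the condition: |1 - -1| = 2 > 1.
Result: Not balanced


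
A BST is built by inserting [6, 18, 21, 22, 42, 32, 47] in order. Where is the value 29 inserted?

Starting tree (level order): [6, None, 18, None, 21, None, 22, None, 42, 32, 47]
Insertion path: 6 -> 18 -> 21 -> 22 -> 42 -> 32
Result: insert 29 as left child of 32
Final tree (level order): [6, None, 18, None, 21, None, 22, None, 42, 32, 47, 29]


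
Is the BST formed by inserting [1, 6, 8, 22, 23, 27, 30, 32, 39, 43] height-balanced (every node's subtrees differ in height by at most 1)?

Tree (level-order array): [1, None, 6, None, 8, None, 22, None, 23, None, 27, None, 30, None, 32, None, 39, None, 43]
Definition: a tree is height-balanced if, at every node, |h(left) - h(right)| <= 1 (empty subtree has height -1).
Bottom-up per-node check:
  node 43: h_left=-1, h_right=-1, diff=0 [OK], height=0
  node 39: h_left=-1, h_right=0, diff=1 [OK], height=1
  node 32: h_left=-1, h_right=1, diff=2 [FAIL (|-1-1|=2 > 1)], height=2
  node 30: h_left=-1, h_right=2, diff=3 [FAIL (|-1-2|=3 > 1)], height=3
  node 27: h_left=-1, h_right=3, diff=4 [FAIL (|-1-3|=4 > 1)], height=4
  node 23: h_left=-1, h_right=4, diff=5 [FAIL (|-1-4|=5 > 1)], height=5
  node 22: h_left=-1, h_right=5, diff=6 [FAIL (|-1-5|=6 > 1)], height=6
  node 8: h_left=-1, h_right=6, diff=7 [FAIL (|-1-6|=7 > 1)], height=7
  node 6: h_left=-1, h_right=7, diff=8 [FAIL (|-1-7|=8 > 1)], height=8
  node 1: h_left=-1, h_right=8, diff=9 [FAIL (|-1-8|=9 > 1)], height=9
Node 32 violates the condition: |-1 - 1| = 2 > 1.
Result: Not balanced


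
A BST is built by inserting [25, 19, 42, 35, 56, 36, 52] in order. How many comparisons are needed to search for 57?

Search path for 57: 25 -> 42 -> 56
Found: False
Comparisons: 3


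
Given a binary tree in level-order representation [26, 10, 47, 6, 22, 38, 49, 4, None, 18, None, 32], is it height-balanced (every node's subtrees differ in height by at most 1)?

Tree (level-order array): [26, 10, 47, 6, 22, 38, 49, 4, None, 18, None, 32]
Definition: a tree is height-balanced if, at every node, |h(left) - h(right)| <= 1 (empty subtree has height -1).
Bottom-up per-node check:
  node 4: h_left=-1, h_right=-1, diff=0 [OK], height=0
  node 6: h_left=0, h_right=-1, diff=1 [OK], height=1
  node 18: h_left=-1, h_right=-1, diff=0 [OK], height=0
  node 22: h_left=0, h_right=-1, diff=1 [OK], height=1
  node 10: h_left=1, h_right=1, diff=0 [OK], height=2
  node 32: h_left=-1, h_right=-1, diff=0 [OK], height=0
  node 38: h_left=0, h_right=-1, diff=1 [OK], height=1
  node 49: h_left=-1, h_right=-1, diff=0 [OK], height=0
  node 47: h_left=1, h_right=0, diff=1 [OK], height=2
  node 26: h_left=2, h_right=2, diff=0 [OK], height=3
All nodes satisfy the balance condition.
Result: Balanced


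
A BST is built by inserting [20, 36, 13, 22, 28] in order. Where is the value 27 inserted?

Starting tree (level order): [20, 13, 36, None, None, 22, None, None, 28]
Insertion path: 20 -> 36 -> 22 -> 28
Result: insert 27 as left child of 28
Final tree (level order): [20, 13, 36, None, None, 22, None, None, 28, 27]


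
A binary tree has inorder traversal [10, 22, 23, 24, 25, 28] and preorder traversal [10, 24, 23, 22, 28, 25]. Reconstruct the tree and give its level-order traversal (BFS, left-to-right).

Inorder:  [10, 22, 23, 24, 25, 28]
Preorder: [10, 24, 23, 22, 28, 25]
Algorithm: preorder visits root first, so consume preorder in order;
for each root, split the current inorder slice at that value into
left-subtree inorder and right-subtree inorder, then recurse.
Recursive splits:
  root=10; inorder splits into left=[], right=[22, 23, 24, 25, 28]
  root=24; inorder splits into left=[22, 23], right=[25, 28]
  root=23; inorder splits into left=[22], right=[]
  root=22; inorder splits into left=[], right=[]
  root=28; inorder splits into left=[25], right=[]
  root=25; inorder splits into left=[], right=[]
Reconstructed level-order: [10, 24, 23, 28, 22, 25]


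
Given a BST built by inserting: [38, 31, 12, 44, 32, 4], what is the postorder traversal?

Tree insertion order: [38, 31, 12, 44, 32, 4]
Tree (level-order array): [38, 31, 44, 12, 32, None, None, 4]
Postorder traversal: [4, 12, 32, 31, 44, 38]


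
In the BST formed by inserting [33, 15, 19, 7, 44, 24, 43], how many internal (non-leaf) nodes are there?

Tree built from: [33, 15, 19, 7, 44, 24, 43]
Tree (level-order array): [33, 15, 44, 7, 19, 43, None, None, None, None, 24]
Rule: An internal node has at least one child.
Per-node child counts:
  node 33: 2 child(ren)
  node 15: 2 child(ren)
  node 7: 0 child(ren)
  node 19: 1 child(ren)
  node 24: 0 child(ren)
  node 44: 1 child(ren)
  node 43: 0 child(ren)
Matching nodes: [33, 15, 19, 44]
Count of internal (non-leaf) nodes: 4


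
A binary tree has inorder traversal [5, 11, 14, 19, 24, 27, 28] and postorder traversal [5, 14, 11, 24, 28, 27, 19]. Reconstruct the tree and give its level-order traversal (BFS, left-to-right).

Inorder:   [5, 11, 14, 19, 24, 27, 28]
Postorder: [5, 14, 11, 24, 28, 27, 19]
Algorithm: postorder visits root last, so walk postorder right-to-left;
each value is the root of the current inorder slice — split it at that
value, recurse on the right subtree first, then the left.
Recursive splits:
  root=19; inorder splits into left=[5, 11, 14], right=[24, 27, 28]
  root=27; inorder splits into left=[24], right=[28]
  root=28; inorder splits into left=[], right=[]
  root=24; inorder splits into left=[], right=[]
  root=11; inorder splits into left=[5], right=[14]
  root=14; inorder splits into left=[], right=[]
  root=5; inorder splits into left=[], right=[]
Reconstructed level-order: [19, 11, 27, 5, 14, 24, 28]


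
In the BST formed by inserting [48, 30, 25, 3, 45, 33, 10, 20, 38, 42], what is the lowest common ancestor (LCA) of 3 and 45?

Tree insertion order: [48, 30, 25, 3, 45, 33, 10, 20, 38, 42]
Tree (level-order array): [48, 30, None, 25, 45, 3, None, 33, None, None, 10, None, 38, None, 20, None, 42]
In a BST, the LCA of p=3, q=45 is the first node v on the
root-to-leaf path with p <= v <= q (go left if both < v, right if both > v).
Walk from root:
  at 48: both 3 and 45 < 48, go left
  at 30: 3 <= 30 <= 45, this is the LCA
LCA = 30


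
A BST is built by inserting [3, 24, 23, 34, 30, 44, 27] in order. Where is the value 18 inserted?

Starting tree (level order): [3, None, 24, 23, 34, None, None, 30, 44, 27]
Insertion path: 3 -> 24 -> 23
Result: insert 18 as left child of 23
Final tree (level order): [3, None, 24, 23, 34, 18, None, 30, 44, None, None, 27]


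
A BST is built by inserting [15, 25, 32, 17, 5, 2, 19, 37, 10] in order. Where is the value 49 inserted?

Starting tree (level order): [15, 5, 25, 2, 10, 17, 32, None, None, None, None, None, 19, None, 37]
Insertion path: 15 -> 25 -> 32 -> 37
Result: insert 49 as right child of 37
Final tree (level order): [15, 5, 25, 2, 10, 17, 32, None, None, None, None, None, 19, None, 37, None, None, None, 49]


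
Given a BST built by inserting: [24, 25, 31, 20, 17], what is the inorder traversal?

Tree insertion order: [24, 25, 31, 20, 17]
Tree (level-order array): [24, 20, 25, 17, None, None, 31]
Inorder traversal: [17, 20, 24, 25, 31]


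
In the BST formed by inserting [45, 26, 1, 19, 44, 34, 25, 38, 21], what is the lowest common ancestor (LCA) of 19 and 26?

Tree insertion order: [45, 26, 1, 19, 44, 34, 25, 38, 21]
Tree (level-order array): [45, 26, None, 1, 44, None, 19, 34, None, None, 25, None, 38, 21]
In a BST, the LCA of p=19, q=26 is the first node v on the
root-to-leaf path with p <= v <= q (go left if both < v, right if both > v).
Walk from root:
  at 45: both 19 and 26 < 45, go left
  at 26: 19 <= 26 <= 26, this is the LCA
LCA = 26


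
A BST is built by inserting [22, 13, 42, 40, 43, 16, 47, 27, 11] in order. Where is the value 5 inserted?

Starting tree (level order): [22, 13, 42, 11, 16, 40, 43, None, None, None, None, 27, None, None, 47]
Insertion path: 22 -> 13 -> 11
Result: insert 5 as left child of 11
Final tree (level order): [22, 13, 42, 11, 16, 40, 43, 5, None, None, None, 27, None, None, 47]


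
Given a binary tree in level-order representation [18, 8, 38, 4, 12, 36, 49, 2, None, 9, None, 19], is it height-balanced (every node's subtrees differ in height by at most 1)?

Tree (level-order array): [18, 8, 38, 4, 12, 36, 49, 2, None, 9, None, 19]
Definition: a tree is height-balanced if, at every node, |h(left) - h(right)| <= 1 (empty subtree has height -1).
Bottom-up per-node check:
  node 2: h_left=-1, h_right=-1, diff=0 [OK], height=0
  node 4: h_left=0, h_right=-1, diff=1 [OK], height=1
  node 9: h_left=-1, h_right=-1, diff=0 [OK], height=0
  node 12: h_left=0, h_right=-1, diff=1 [OK], height=1
  node 8: h_left=1, h_right=1, diff=0 [OK], height=2
  node 19: h_left=-1, h_right=-1, diff=0 [OK], height=0
  node 36: h_left=0, h_right=-1, diff=1 [OK], height=1
  node 49: h_left=-1, h_right=-1, diff=0 [OK], height=0
  node 38: h_left=1, h_right=0, diff=1 [OK], height=2
  node 18: h_left=2, h_right=2, diff=0 [OK], height=3
All nodes satisfy the balance condition.
Result: Balanced


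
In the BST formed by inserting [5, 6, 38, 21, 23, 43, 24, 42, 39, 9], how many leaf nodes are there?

Tree built from: [5, 6, 38, 21, 23, 43, 24, 42, 39, 9]
Tree (level-order array): [5, None, 6, None, 38, 21, 43, 9, 23, 42, None, None, None, None, 24, 39]
Rule: A leaf has 0 children.
Per-node child counts:
  node 5: 1 child(ren)
  node 6: 1 child(ren)
  node 38: 2 child(ren)
  node 21: 2 child(ren)
  node 9: 0 child(ren)
  node 23: 1 child(ren)
  node 24: 0 child(ren)
  node 43: 1 child(ren)
  node 42: 1 child(ren)
  node 39: 0 child(ren)
Matching nodes: [9, 24, 39]
Count of leaf nodes: 3


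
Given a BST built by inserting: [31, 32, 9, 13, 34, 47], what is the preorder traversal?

Tree insertion order: [31, 32, 9, 13, 34, 47]
Tree (level-order array): [31, 9, 32, None, 13, None, 34, None, None, None, 47]
Preorder traversal: [31, 9, 13, 32, 34, 47]


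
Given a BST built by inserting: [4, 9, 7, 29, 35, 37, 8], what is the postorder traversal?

Tree insertion order: [4, 9, 7, 29, 35, 37, 8]
Tree (level-order array): [4, None, 9, 7, 29, None, 8, None, 35, None, None, None, 37]
Postorder traversal: [8, 7, 37, 35, 29, 9, 4]


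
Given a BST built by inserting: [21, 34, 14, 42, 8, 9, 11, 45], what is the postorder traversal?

Tree insertion order: [21, 34, 14, 42, 8, 9, 11, 45]
Tree (level-order array): [21, 14, 34, 8, None, None, 42, None, 9, None, 45, None, 11]
Postorder traversal: [11, 9, 8, 14, 45, 42, 34, 21]


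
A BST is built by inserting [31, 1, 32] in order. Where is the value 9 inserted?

Starting tree (level order): [31, 1, 32]
Insertion path: 31 -> 1
Result: insert 9 as right child of 1
Final tree (level order): [31, 1, 32, None, 9]


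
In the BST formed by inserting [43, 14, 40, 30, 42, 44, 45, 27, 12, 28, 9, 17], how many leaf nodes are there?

Tree built from: [43, 14, 40, 30, 42, 44, 45, 27, 12, 28, 9, 17]
Tree (level-order array): [43, 14, 44, 12, 40, None, 45, 9, None, 30, 42, None, None, None, None, 27, None, None, None, 17, 28]
Rule: A leaf has 0 children.
Per-node child counts:
  node 43: 2 child(ren)
  node 14: 2 child(ren)
  node 12: 1 child(ren)
  node 9: 0 child(ren)
  node 40: 2 child(ren)
  node 30: 1 child(ren)
  node 27: 2 child(ren)
  node 17: 0 child(ren)
  node 28: 0 child(ren)
  node 42: 0 child(ren)
  node 44: 1 child(ren)
  node 45: 0 child(ren)
Matching nodes: [9, 17, 28, 42, 45]
Count of leaf nodes: 5


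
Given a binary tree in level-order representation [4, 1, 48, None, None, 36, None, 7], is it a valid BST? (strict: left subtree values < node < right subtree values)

Level-order array: [4, 1, 48, None, None, 36, None, 7]
Validate using subtree bounds (lo, hi): at each node, require lo < value < hi,
then recurse left with hi=value and right with lo=value.
Preorder trace (stopping at first violation):
  at node 4 with bounds (-inf, +inf): OK
  at node 1 with bounds (-inf, 4): OK
  at node 48 with bounds (4, +inf): OK
  at node 36 with bounds (4, 48): OK
  at node 7 with bounds (4, 36): OK
No violation found at any node.
Result: Valid BST


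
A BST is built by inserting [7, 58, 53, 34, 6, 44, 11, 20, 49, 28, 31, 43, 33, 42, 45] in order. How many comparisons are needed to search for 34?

Search path for 34: 7 -> 58 -> 53 -> 34
Found: True
Comparisons: 4


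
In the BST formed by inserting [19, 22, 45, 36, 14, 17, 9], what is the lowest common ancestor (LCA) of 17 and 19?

Tree insertion order: [19, 22, 45, 36, 14, 17, 9]
Tree (level-order array): [19, 14, 22, 9, 17, None, 45, None, None, None, None, 36]
In a BST, the LCA of p=17, q=19 is the first node v on the
root-to-leaf path with p <= v <= q (go left if both < v, right if both > v).
Walk from root:
  at 19: 17 <= 19 <= 19, this is the LCA
LCA = 19


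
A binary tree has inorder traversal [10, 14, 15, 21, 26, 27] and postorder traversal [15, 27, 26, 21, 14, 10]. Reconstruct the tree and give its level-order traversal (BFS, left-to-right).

Inorder:   [10, 14, 15, 21, 26, 27]
Postorder: [15, 27, 26, 21, 14, 10]
Algorithm: postorder visits root last, so walk postorder right-to-left;
each value is the root of the current inorder slice — split it at that
value, recurse on the right subtree first, then the left.
Recursive splits:
  root=10; inorder splits into left=[], right=[14, 15, 21, 26, 27]
  root=14; inorder splits into left=[], right=[15, 21, 26, 27]
  root=21; inorder splits into left=[15], right=[26, 27]
  root=26; inorder splits into left=[], right=[27]
  root=27; inorder splits into left=[], right=[]
  root=15; inorder splits into left=[], right=[]
Reconstructed level-order: [10, 14, 21, 15, 26, 27]


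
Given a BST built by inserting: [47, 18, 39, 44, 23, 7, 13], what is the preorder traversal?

Tree insertion order: [47, 18, 39, 44, 23, 7, 13]
Tree (level-order array): [47, 18, None, 7, 39, None, 13, 23, 44]
Preorder traversal: [47, 18, 7, 13, 39, 23, 44]


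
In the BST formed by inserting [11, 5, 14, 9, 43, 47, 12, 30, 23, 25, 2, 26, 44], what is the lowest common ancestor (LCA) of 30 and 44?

Tree insertion order: [11, 5, 14, 9, 43, 47, 12, 30, 23, 25, 2, 26, 44]
Tree (level-order array): [11, 5, 14, 2, 9, 12, 43, None, None, None, None, None, None, 30, 47, 23, None, 44, None, None, 25, None, None, None, 26]
In a BST, the LCA of p=30, q=44 is the first node v on the
root-to-leaf path with p <= v <= q (go left if both < v, right if both > v).
Walk from root:
  at 11: both 30 and 44 > 11, go right
  at 14: both 30 and 44 > 14, go right
  at 43: 30 <= 43 <= 44, this is the LCA
LCA = 43


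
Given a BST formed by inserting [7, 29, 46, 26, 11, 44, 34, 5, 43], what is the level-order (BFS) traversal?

Tree insertion order: [7, 29, 46, 26, 11, 44, 34, 5, 43]
Tree (level-order array): [7, 5, 29, None, None, 26, 46, 11, None, 44, None, None, None, 34, None, None, 43]
BFS from the root, enqueuing left then right child of each popped node:
  queue [7] -> pop 7, enqueue [5, 29], visited so far: [7]
  queue [5, 29] -> pop 5, enqueue [none], visited so far: [7, 5]
  queue [29] -> pop 29, enqueue [26, 46], visited so far: [7, 5, 29]
  queue [26, 46] -> pop 26, enqueue [11], visited so far: [7, 5, 29, 26]
  queue [46, 11] -> pop 46, enqueue [44], visited so far: [7, 5, 29, 26, 46]
  queue [11, 44] -> pop 11, enqueue [none], visited so far: [7, 5, 29, 26, 46, 11]
  queue [44] -> pop 44, enqueue [34], visited so far: [7, 5, 29, 26, 46, 11, 44]
  queue [34] -> pop 34, enqueue [43], visited so far: [7, 5, 29, 26, 46, 11, 44, 34]
  queue [43] -> pop 43, enqueue [none], visited so far: [7, 5, 29, 26, 46, 11, 44, 34, 43]
Result: [7, 5, 29, 26, 46, 11, 44, 34, 43]


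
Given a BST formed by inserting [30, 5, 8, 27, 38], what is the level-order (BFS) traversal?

Tree insertion order: [30, 5, 8, 27, 38]
Tree (level-order array): [30, 5, 38, None, 8, None, None, None, 27]
BFS from the root, enqueuing left then right child of each popped node:
  queue [30] -> pop 30, enqueue [5, 38], visited so far: [30]
  queue [5, 38] -> pop 5, enqueue [8], visited so far: [30, 5]
  queue [38, 8] -> pop 38, enqueue [none], visited so far: [30, 5, 38]
  queue [8] -> pop 8, enqueue [27], visited so far: [30, 5, 38, 8]
  queue [27] -> pop 27, enqueue [none], visited so far: [30, 5, 38, 8, 27]
Result: [30, 5, 38, 8, 27]


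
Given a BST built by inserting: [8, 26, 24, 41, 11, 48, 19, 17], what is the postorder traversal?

Tree insertion order: [8, 26, 24, 41, 11, 48, 19, 17]
Tree (level-order array): [8, None, 26, 24, 41, 11, None, None, 48, None, 19, None, None, 17]
Postorder traversal: [17, 19, 11, 24, 48, 41, 26, 8]


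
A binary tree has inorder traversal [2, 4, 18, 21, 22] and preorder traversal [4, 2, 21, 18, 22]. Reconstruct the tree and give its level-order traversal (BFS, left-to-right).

Inorder:  [2, 4, 18, 21, 22]
Preorder: [4, 2, 21, 18, 22]
Algorithm: preorder visits root first, so consume preorder in order;
for each root, split the current inorder slice at that value into
left-subtree inorder and right-subtree inorder, then recurse.
Recursive splits:
  root=4; inorder splits into left=[2], right=[18, 21, 22]
  root=2; inorder splits into left=[], right=[]
  root=21; inorder splits into left=[18], right=[22]
  root=18; inorder splits into left=[], right=[]
  root=22; inorder splits into left=[], right=[]
Reconstructed level-order: [4, 2, 21, 18, 22]


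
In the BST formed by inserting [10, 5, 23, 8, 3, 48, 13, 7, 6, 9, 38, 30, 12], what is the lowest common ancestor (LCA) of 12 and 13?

Tree insertion order: [10, 5, 23, 8, 3, 48, 13, 7, 6, 9, 38, 30, 12]
Tree (level-order array): [10, 5, 23, 3, 8, 13, 48, None, None, 7, 9, 12, None, 38, None, 6, None, None, None, None, None, 30]
In a BST, the LCA of p=12, q=13 is the first node v on the
root-to-leaf path with p <= v <= q (go left if both < v, right if both > v).
Walk from root:
  at 10: both 12 and 13 > 10, go right
  at 23: both 12 and 13 < 23, go left
  at 13: 12 <= 13 <= 13, this is the LCA
LCA = 13


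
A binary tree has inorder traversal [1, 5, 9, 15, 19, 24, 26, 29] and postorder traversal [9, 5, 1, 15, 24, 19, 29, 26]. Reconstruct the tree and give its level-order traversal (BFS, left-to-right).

Inorder:   [1, 5, 9, 15, 19, 24, 26, 29]
Postorder: [9, 5, 1, 15, 24, 19, 29, 26]
Algorithm: postorder visits root last, so walk postorder right-to-left;
each value is the root of the current inorder slice — split it at that
value, recurse on the right subtree first, then the left.
Recursive splits:
  root=26; inorder splits into left=[1, 5, 9, 15, 19, 24], right=[29]
  root=29; inorder splits into left=[], right=[]
  root=19; inorder splits into left=[1, 5, 9, 15], right=[24]
  root=24; inorder splits into left=[], right=[]
  root=15; inorder splits into left=[1, 5, 9], right=[]
  root=1; inorder splits into left=[], right=[5, 9]
  root=5; inorder splits into left=[], right=[9]
  root=9; inorder splits into left=[], right=[]
Reconstructed level-order: [26, 19, 29, 15, 24, 1, 5, 9]


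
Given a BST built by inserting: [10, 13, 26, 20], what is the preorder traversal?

Tree insertion order: [10, 13, 26, 20]
Tree (level-order array): [10, None, 13, None, 26, 20]
Preorder traversal: [10, 13, 26, 20]


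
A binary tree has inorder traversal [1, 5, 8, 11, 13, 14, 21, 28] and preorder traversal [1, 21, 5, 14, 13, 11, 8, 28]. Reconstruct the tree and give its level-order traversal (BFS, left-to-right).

Inorder:  [1, 5, 8, 11, 13, 14, 21, 28]
Preorder: [1, 21, 5, 14, 13, 11, 8, 28]
Algorithm: preorder visits root first, so consume preorder in order;
for each root, split the current inorder slice at that value into
left-subtree inorder and right-subtree inorder, then recurse.
Recursive splits:
  root=1; inorder splits into left=[], right=[5, 8, 11, 13, 14, 21, 28]
  root=21; inorder splits into left=[5, 8, 11, 13, 14], right=[28]
  root=5; inorder splits into left=[], right=[8, 11, 13, 14]
  root=14; inorder splits into left=[8, 11, 13], right=[]
  root=13; inorder splits into left=[8, 11], right=[]
  root=11; inorder splits into left=[8], right=[]
  root=8; inorder splits into left=[], right=[]
  root=28; inorder splits into left=[], right=[]
Reconstructed level-order: [1, 21, 5, 28, 14, 13, 11, 8]


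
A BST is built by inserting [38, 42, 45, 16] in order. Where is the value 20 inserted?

Starting tree (level order): [38, 16, 42, None, None, None, 45]
Insertion path: 38 -> 16
Result: insert 20 as right child of 16
Final tree (level order): [38, 16, 42, None, 20, None, 45]


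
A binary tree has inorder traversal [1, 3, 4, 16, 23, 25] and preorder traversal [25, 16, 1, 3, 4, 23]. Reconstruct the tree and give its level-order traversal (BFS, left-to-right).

Inorder:  [1, 3, 4, 16, 23, 25]
Preorder: [25, 16, 1, 3, 4, 23]
Algorithm: preorder visits root first, so consume preorder in order;
for each root, split the current inorder slice at that value into
left-subtree inorder and right-subtree inorder, then recurse.
Recursive splits:
  root=25; inorder splits into left=[1, 3, 4, 16, 23], right=[]
  root=16; inorder splits into left=[1, 3, 4], right=[23]
  root=1; inorder splits into left=[], right=[3, 4]
  root=3; inorder splits into left=[], right=[4]
  root=4; inorder splits into left=[], right=[]
  root=23; inorder splits into left=[], right=[]
Reconstructed level-order: [25, 16, 1, 23, 3, 4]


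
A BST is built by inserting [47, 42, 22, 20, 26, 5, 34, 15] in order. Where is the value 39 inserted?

Starting tree (level order): [47, 42, None, 22, None, 20, 26, 5, None, None, 34, None, 15]
Insertion path: 47 -> 42 -> 22 -> 26 -> 34
Result: insert 39 as right child of 34
Final tree (level order): [47, 42, None, 22, None, 20, 26, 5, None, None, 34, None, 15, None, 39]


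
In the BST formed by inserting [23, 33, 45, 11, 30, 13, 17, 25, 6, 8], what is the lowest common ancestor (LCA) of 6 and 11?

Tree insertion order: [23, 33, 45, 11, 30, 13, 17, 25, 6, 8]
Tree (level-order array): [23, 11, 33, 6, 13, 30, 45, None, 8, None, 17, 25]
In a BST, the LCA of p=6, q=11 is the first node v on the
root-to-leaf path with p <= v <= q (go left if both < v, right if both > v).
Walk from root:
  at 23: both 6 and 11 < 23, go left
  at 11: 6 <= 11 <= 11, this is the LCA
LCA = 11


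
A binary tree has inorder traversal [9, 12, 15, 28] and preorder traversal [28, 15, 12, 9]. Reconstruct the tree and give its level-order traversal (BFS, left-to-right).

Inorder:  [9, 12, 15, 28]
Preorder: [28, 15, 12, 9]
Algorithm: preorder visits root first, so consume preorder in order;
for each root, split the current inorder slice at that value into
left-subtree inorder and right-subtree inorder, then recurse.
Recursive splits:
  root=28; inorder splits into left=[9, 12, 15], right=[]
  root=15; inorder splits into left=[9, 12], right=[]
  root=12; inorder splits into left=[9], right=[]
  root=9; inorder splits into left=[], right=[]
Reconstructed level-order: [28, 15, 12, 9]


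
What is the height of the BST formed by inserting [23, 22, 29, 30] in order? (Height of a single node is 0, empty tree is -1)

Insertion order: [23, 22, 29, 30]
Tree (level-order array): [23, 22, 29, None, None, None, 30]
Compute height bottom-up (empty subtree = -1):
  height(22) = 1 + max(-1, -1) = 0
  height(30) = 1 + max(-1, -1) = 0
  height(29) = 1 + max(-1, 0) = 1
  height(23) = 1 + max(0, 1) = 2
Height = 2


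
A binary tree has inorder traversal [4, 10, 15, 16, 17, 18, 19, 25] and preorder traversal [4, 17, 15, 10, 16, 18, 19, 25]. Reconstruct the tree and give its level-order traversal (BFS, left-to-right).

Inorder:  [4, 10, 15, 16, 17, 18, 19, 25]
Preorder: [4, 17, 15, 10, 16, 18, 19, 25]
Algorithm: preorder visits root first, so consume preorder in order;
for each root, split the current inorder slice at that value into
left-subtree inorder and right-subtree inorder, then recurse.
Recursive splits:
  root=4; inorder splits into left=[], right=[10, 15, 16, 17, 18, 19, 25]
  root=17; inorder splits into left=[10, 15, 16], right=[18, 19, 25]
  root=15; inorder splits into left=[10], right=[16]
  root=10; inorder splits into left=[], right=[]
  root=16; inorder splits into left=[], right=[]
  root=18; inorder splits into left=[], right=[19, 25]
  root=19; inorder splits into left=[], right=[25]
  root=25; inorder splits into left=[], right=[]
Reconstructed level-order: [4, 17, 15, 18, 10, 16, 19, 25]


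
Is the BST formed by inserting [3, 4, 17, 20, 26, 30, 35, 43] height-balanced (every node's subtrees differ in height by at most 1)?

Tree (level-order array): [3, None, 4, None, 17, None, 20, None, 26, None, 30, None, 35, None, 43]
Definition: a tree is height-balanced if, at every node, |h(left) - h(right)| <= 1 (empty subtree has height -1).
Bottom-up per-node check:
  node 43: h_left=-1, h_right=-1, diff=0 [OK], height=0
  node 35: h_left=-1, h_right=0, diff=1 [OK], height=1
  node 30: h_left=-1, h_right=1, diff=2 [FAIL (|-1-1|=2 > 1)], height=2
  node 26: h_left=-1, h_right=2, diff=3 [FAIL (|-1-2|=3 > 1)], height=3
  node 20: h_left=-1, h_right=3, diff=4 [FAIL (|-1-3|=4 > 1)], height=4
  node 17: h_left=-1, h_right=4, diff=5 [FAIL (|-1-4|=5 > 1)], height=5
  node 4: h_left=-1, h_right=5, diff=6 [FAIL (|-1-5|=6 > 1)], height=6
  node 3: h_left=-1, h_right=6, diff=7 [FAIL (|-1-6|=7 > 1)], height=7
Node 30 violates the condition: |-1 - 1| = 2 > 1.
Result: Not balanced
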